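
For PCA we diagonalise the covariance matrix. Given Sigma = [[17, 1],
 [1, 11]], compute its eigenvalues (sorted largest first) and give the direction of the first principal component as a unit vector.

Step 1 — characteristic polynomial of 2×2 Sigma:
  det(Sigma - λI) = λ² - trace · λ + det = 0.
  trace = 17 + 11 = 28, det = 17·11 - (1)² = 186.
Step 2 — discriminant:
  Δ = trace² - 4·det = 784 - 744 = 40.
Step 3 — eigenvalues:
  λ = (trace ± √Δ)/2 = (28 ± 6.3246)/2,
  λ_1 = 17.1623,  λ_2 = 10.8377.

Step 4 — unit eigenvector for λ_1: solve (Sigma - λ_1 I)v = 0. First row:
  (17 - 17.1623)·v_x + (1)·v_y = 0, i.e. (-0.1623)·v_x + (1)·v_y = 0,
  so v ∝ (b, λ_1 - a) = (1, 0.1623) = u.
  ||u|| = √((1)² + (0.1623)²) = √(1.0263) ≈ 1.0131,
  v_1 = u/||u|| ≈ (0.9871, 0.1602) (||v_1|| = 1).

λ_1 = 17.1623,  λ_2 = 10.8377;  v_1 ≈ (0.9871, 0.1602)


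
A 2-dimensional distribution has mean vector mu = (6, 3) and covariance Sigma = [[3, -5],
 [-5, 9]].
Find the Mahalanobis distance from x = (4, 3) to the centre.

Step 1 — centre the observation: (x - mu) = (-2, 0).

Step 2 — invert Sigma. det(Sigma) = 3·9 - (-5)² = 2.
  Sigma^{-1} = (1/det) · [[d, -b], [-b, a]] = [[4.5, 2.5],
 [2.5, 1.5]].

Step 3 — form the quadratic (x - mu)^T · Sigma^{-1} · (x - mu):
  Sigma^{-1} · (x - mu) = (-9, -5).
  (x - mu)^T · [Sigma^{-1} · (x - mu)] = (-2)·(-9) + (0)·(-5) = 18.

Step 4 — take square root: d = √(18) ≈ 4.2426.

d(x, mu) = √(18) ≈ 4.2426


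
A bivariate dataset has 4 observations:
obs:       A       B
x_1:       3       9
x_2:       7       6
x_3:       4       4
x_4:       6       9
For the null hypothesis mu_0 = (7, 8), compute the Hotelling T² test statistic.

Step 1 — sample mean vector:
  mean(A) = (3 + 7 + 4 + 6) / 4 = 20/4 = 5
  mean(B) = (9 + 6 + 4 + 9) / 4 = 28/4 = 7
  x̄ = (5, 7),  deviation x̄ - mu_0 = (5, 7) - (7, 8) = (-2, -1).

Step 2 — sample covariance matrix, S[i,j] = (1/(n-1)) · Σ_k (x_{k,i} - mean_i) · (x_{k,j} - mean_j), divisor n-1 = 3:
  S[A,A] = ((-2)·(-2) + (2)·(2) + (-1)·(-1) + (1)·(1)) / 3 = 10/3 = 3.3333
  S[A,B] = ((-2)·(2) + (2)·(-1) + (-1)·(-3) + (1)·(2)) / 3 = -1/3 = -0.3333
  S[B,B] = ((2)·(2) + (-1)·(-1) + (-3)·(-3) + (2)·(2)) / 3 = 18/3 = 6
  S = [[3.3333, -0.3333],
 [-0.3333, 6]].

Step 3 — invert S. det(S) = 3.3333·6 - (-0.3333)² = 19.8889.
  S^{-1} = (1/det) · [[d, -b], [-b, a]] = [[0.3017, 0.0168],
 [0.0168, 0.1676]].

Step 4 — quadratic form (x̄ - mu_0)^T · S^{-1} · (x̄ - mu_0):
  S^{-1} · (x̄ - mu_0) = (-0.6201, -0.2011),
  (x̄ - mu_0)^T · [...] = (-2)·(-0.6201) + (-1)·(-0.2011) = 1.4413.

Step 5 — scale by n: T² = 4 · 1.4413 = 5.7654.

T² ≈ 5.7654


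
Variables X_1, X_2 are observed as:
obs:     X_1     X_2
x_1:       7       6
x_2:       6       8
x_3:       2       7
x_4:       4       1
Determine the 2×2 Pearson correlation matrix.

Step 1 — column means:
  mean(X_1) = (7 + 6 + 2 + 4) / 4 = 19/4 = 4.75
  mean(X_2) = (6 + 8 + 7 + 1) / 4 = 22/4 = 5.5

Step 2 — sample variances and covariances s[i,j] = (1/(n-1)) · Σ_k (x_{k,i} - mean_i) · (x_{k,j} - mean_j), with n-1 = 3:
  s[X_1,X_1] = ((2.25)·(2.25) + (1.25)·(1.25) + (-2.75)·(-2.75) + (-0.75)·(-0.75)) / 3 = 14.75/3 = 4.9167
  s[X_1,X_2] = ((2.25)·(0.5) + (1.25)·(2.5) + (-2.75)·(1.5) + (-0.75)·(-4.5)) / 3 = 3.5/3 = 1.1667
  s[X_2,X_2] = ((0.5)·(0.5) + (2.5)·(2.5) + (1.5)·(1.5) + (-4.5)·(-4.5)) / 3 = 29/3 = 9.6667
  Sample standard deviations s_i = √(s[i,i]):
  s(X_1) = √(4.9167) = 2.2174
  s(X_2) = √(9.6667) = 3.1091

Step 3 — r_{ij} = s_{ij} / (s_i · s_j):
  r[X_1,X_1] = 1 (diagonal).
  r[X_1,X_2] = 1.1667 / (2.2174 · 3.1091) = 1.1667 / 6.894 = 0.1692
  r[X_2,X_2] = 1 (diagonal).

R is symmetric with unit diagonal. Assembling:

R = [[1, 0.1692],
 [0.1692, 1]]


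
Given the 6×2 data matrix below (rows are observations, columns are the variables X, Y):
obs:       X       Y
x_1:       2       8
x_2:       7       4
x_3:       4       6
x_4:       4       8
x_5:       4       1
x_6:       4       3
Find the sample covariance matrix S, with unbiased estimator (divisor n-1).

Step 1 — column means:
  mean(X) = (2 + 7 + 4 + 4 + 4 + 4) / 6 = 25/6 = 4.1667
  mean(Y) = (8 + 4 + 6 + 8 + 1 + 3) / 6 = 30/6 = 5

Step 2 — sample covariance S[i,j] = (1/(n-1)) · Σ_k (x_{k,i} - mean_i) · (x_{k,j} - mean_j), with n-1 = 5.
  S[X,X] = ((-2.1667)·(-2.1667) + (2.8333)·(2.8333) + (-0.1667)·(-0.1667) + (-0.1667)·(-0.1667) + (-0.1667)·(-0.1667) + (-0.1667)·(-0.1667)) / 5 = 12.8333/5 = 2.5667
  S[X,Y] = ((-2.1667)·(3) + (2.8333)·(-1) + (-0.1667)·(1) + (-0.1667)·(3) + (-0.1667)·(-4) + (-0.1667)·(-2)) / 5 = -9/5 = -1.8
  S[Y,Y] = ((3)·(3) + (-1)·(-1) + (1)·(1) + (3)·(3) + (-4)·(-4) + (-2)·(-2)) / 5 = 40/5 = 8

S is symmetric (S[j,i] = S[i,j]). Assembling:

S = [[2.5667, -1.8],
 [-1.8, 8]]


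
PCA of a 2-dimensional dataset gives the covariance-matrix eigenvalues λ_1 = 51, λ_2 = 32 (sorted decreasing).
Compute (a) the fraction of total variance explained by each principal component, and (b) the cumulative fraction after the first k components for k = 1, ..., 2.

Step 1 — total variance = trace(Sigma) = Σ λ_i = 51 + 32 = 83.

Step 2 — fraction explained by component i = λ_i / Σ λ:
  PC1: 51/83 = 0.6145
  PC2: 32/83 = 0.3855

Step 3 — cumulative fraction after k components = (λ_1 + ... + λ_k) / Σ λ:
  k = 1: 51/83 = 0.6145
  k = 2: (51 + 32)/83 = 83/83 = 1

Summary (fraction, with percent):

explained: PC1 0.6145 (61.45%), PC2 0.3855 (38.55%);  cumulative: 0.6145, 1


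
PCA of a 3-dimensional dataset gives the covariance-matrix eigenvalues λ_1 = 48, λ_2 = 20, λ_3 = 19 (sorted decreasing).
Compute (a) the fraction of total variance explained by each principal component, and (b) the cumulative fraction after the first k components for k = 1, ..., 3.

Step 1 — total variance = trace(Sigma) = Σ λ_i = 48 + 20 + 19 = 87.

Step 2 — fraction explained by component i = λ_i / Σ λ:
  PC1: 48/87 = 0.5517
  PC2: 20/87 = 0.2299
  PC3: 19/87 = 0.2184

Step 3 — cumulative fraction after k components = (λ_1 + ... + λ_k) / Σ λ:
  k = 1: 48/87 = 0.5517
  k = 2: (48 + 20)/87 = 68/87 = 0.7816
  k = 3: (48 + 20 + 19)/87 = 87/87 = 1

Summary (fraction, with percent):

explained: PC1 0.5517 (55.17%), PC2 0.2299 (22.99%), PC3 0.2184 (21.84%);  cumulative: 0.5517, 0.7816, 1


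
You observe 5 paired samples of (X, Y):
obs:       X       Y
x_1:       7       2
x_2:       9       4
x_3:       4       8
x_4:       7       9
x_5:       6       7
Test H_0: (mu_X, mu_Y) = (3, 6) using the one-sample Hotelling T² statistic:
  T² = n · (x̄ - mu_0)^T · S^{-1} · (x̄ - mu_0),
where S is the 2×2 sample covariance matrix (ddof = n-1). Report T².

Step 1 — sample mean vector:
  mean(X) = (7 + 9 + 4 + 7 + 6) / 5 = 33/5 = 6.6
  mean(Y) = (2 + 4 + 8 + 9 + 7) / 5 = 30/5 = 6
  x̄ = (6.6, 6),  deviation x̄ - mu_0 = (6.6, 6) - (3, 6) = (3.6, 0).

Step 2 — sample covariance matrix, S[i,j] = (1/(n-1)) · Σ_k (x_{k,i} - mean_i) · (x_{k,j} - mean_j), divisor n-1 = 4:
  S[X,X] = ((0.4)·(0.4) + (2.4)·(2.4) + (-2.6)·(-2.6) + (0.4)·(0.4) + (-0.6)·(-0.6)) / 4 = 13.2/4 = 3.3
  S[X,Y] = ((0.4)·(-4) + (2.4)·(-2) + (-2.6)·(2) + (0.4)·(3) + (-0.6)·(1)) / 4 = -11/4 = -2.75
  S[Y,Y] = ((-4)·(-4) + (-2)·(-2) + (2)·(2) + (3)·(3) + (1)·(1)) / 4 = 34/4 = 8.5
  S = [[3.3, -2.75],
 [-2.75, 8.5]].

Step 3 — invert S. det(S) = 3.3·8.5 - (-2.75)² = 20.4875.
  S^{-1} = (1/det) · [[d, -b], [-b, a]] = [[0.4149, 0.1342],
 [0.1342, 0.1611]].

Step 4 — quadratic form (x̄ - mu_0)^T · S^{-1} · (x̄ - mu_0):
  S^{-1} · (x̄ - mu_0) = (1.4936, 0.4832),
  (x̄ - mu_0)^T · [...] = (3.6)·(1.4936) + (0)·(0.4832) = 5.3769.

Step 5 — scale by n: T² = 5 · 5.3769 = 26.8847.

T² ≈ 26.8847


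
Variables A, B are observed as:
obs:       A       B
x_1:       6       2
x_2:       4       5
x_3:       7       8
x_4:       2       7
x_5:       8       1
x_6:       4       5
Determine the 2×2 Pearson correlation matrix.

Step 1 — column means:
  mean(A) = (6 + 4 + 7 + 2 + 8 + 4) / 6 = 31/6 = 5.1667
  mean(B) = (2 + 5 + 8 + 7 + 1 + 5) / 6 = 28/6 = 4.6667

Step 2 — sample variances and covariances s[i,j] = (1/(n-1)) · Σ_k (x_{k,i} - mean_i) · (x_{k,j} - mean_j), with n-1 = 5:
  s[A,A] = ((0.8333)·(0.8333) + (-1.1667)·(-1.1667) + (1.8333)·(1.8333) + (-3.1667)·(-3.1667) + (2.8333)·(2.8333) + (-1.1667)·(-1.1667)) / 5 = 24.8333/5 = 4.9667
  s[A,B] = ((0.8333)·(-2.6667) + (-1.1667)·(0.3333) + (1.8333)·(3.3333) + (-3.1667)·(2.3333) + (2.8333)·(-3.6667) + (-1.1667)·(0.3333)) / 5 = -14.6667/5 = -2.9333
  s[B,B] = ((-2.6667)·(-2.6667) + (0.3333)·(0.3333) + (3.3333)·(3.3333) + (2.3333)·(2.3333) + (-3.6667)·(-3.6667) + (0.3333)·(0.3333)) / 5 = 37.3333/5 = 7.4667
  Sample standard deviations s_i = √(s[i,i]):
  s(A) = √(4.9667) = 2.2286
  s(B) = √(7.4667) = 2.7325

Step 3 — r_{ij} = s_{ij} / (s_i · s_j):
  r[A,A] = 1 (diagonal).
  r[A,B] = -2.9333 / (2.2286 · 2.7325) = -2.9333 / 6.0897 = -0.4817
  r[B,B] = 1 (diagonal).

R is symmetric with unit diagonal. Assembling:

R = [[1, -0.4817],
 [-0.4817, 1]]


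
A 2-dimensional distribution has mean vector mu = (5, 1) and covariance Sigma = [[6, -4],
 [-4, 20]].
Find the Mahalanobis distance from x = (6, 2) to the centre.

Step 1 — centre the observation: (x - mu) = (1, 1).

Step 2 — invert Sigma. det(Sigma) = 6·20 - (-4)² = 104.
  Sigma^{-1} = (1/det) · [[d, -b], [-b, a]] = [[0.1923, 0.0385],
 [0.0385, 0.0577]].

Step 3 — form the quadratic (x - mu)^T · Sigma^{-1} · (x - mu):
  Sigma^{-1} · (x - mu) = (0.2308, 0.0962).
  (x - mu)^T · [Sigma^{-1} · (x - mu)] = (1)·(0.2308) + (1)·(0.0962) = 0.3269.

Step 4 — take square root: d = √(0.3269) ≈ 0.5718.

d(x, mu) = √(0.3269) ≈ 0.5718


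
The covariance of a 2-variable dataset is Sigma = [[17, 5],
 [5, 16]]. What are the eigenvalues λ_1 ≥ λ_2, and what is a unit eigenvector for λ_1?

Step 1 — characteristic polynomial of 2×2 Sigma:
  det(Sigma - λI) = λ² - trace · λ + det = 0.
  trace = 17 + 16 = 33, det = 17·16 - (5)² = 247.
Step 2 — discriminant:
  Δ = trace² - 4·det = 1089 - 988 = 101.
Step 3 — eigenvalues:
  λ = (trace ± √Δ)/2 = (33 ± 10.0499)/2,
  λ_1 = 21.5249,  λ_2 = 11.4751.

Step 4 — unit eigenvector for λ_1: solve (Sigma - λ_1 I)v = 0. First row:
  (17 - 21.5249)·v_x + (5)·v_y = 0, i.e. (-4.5249)·v_x + (5)·v_y = 0,
  so v ∝ (b, λ_1 - a) = (5, 4.5249) = u.
  ||u|| = √((5)² + (4.5249)²) = √(45.4751) ≈ 6.7435,
  v_1 = u/||u|| ≈ (0.7415, 0.671) (||v_1|| = 1).

λ_1 = 21.5249,  λ_2 = 11.4751;  v_1 ≈ (0.7415, 0.671)


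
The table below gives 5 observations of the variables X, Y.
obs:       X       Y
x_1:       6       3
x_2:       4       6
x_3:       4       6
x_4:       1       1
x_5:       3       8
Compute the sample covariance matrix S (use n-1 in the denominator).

Step 1 — column means:
  mean(X) = (6 + 4 + 4 + 1 + 3) / 5 = 18/5 = 3.6
  mean(Y) = (3 + 6 + 6 + 1 + 8) / 5 = 24/5 = 4.8

Step 2 — sample covariance S[i,j] = (1/(n-1)) · Σ_k (x_{k,i} - mean_i) · (x_{k,j} - mean_j), with n-1 = 4.
  S[X,X] = ((2.4)·(2.4) + (0.4)·(0.4) + (0.4)·(0.4) + (-2.6)·(-2.6) + (-0.6)·(-0.6)) / 4 = 13.2/4 = 3.3
  S[X,Y] = ((2.4)·(-1.8) + (0.4)·(1.2) + (0.4)·(1.2) + (-2.6)·(-3.8) + (-0.6)·(3.2)) / 4 = 4.6/4 = 1.15
  S[Y,Y] = ((-1.8)·(-1.8) + (1.2)·(1.2) + (1.2)·(1.2) + (-3.8)·(-3.8) + (3.2)·(3.2)) / 4 = 30.8/4 = 7.7

S is symmetric (S[j,i] = S[i,j]). Assembling:

S = [[3.3, 1.15],
 [1.15, 7.7]]


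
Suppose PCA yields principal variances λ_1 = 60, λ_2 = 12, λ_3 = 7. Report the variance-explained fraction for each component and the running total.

Step 1 — total variance = trace(Sigma) = Σ λ_i = 60 + 12 + 7 = 79.

Step 2 — fraction explained by component i = λ_i / Σ λ:
  PC1: 60/79 = 0.7595
  PC2: 12/79 = 0.1519
  PC3: 7/79 = 0.0886

Step 3 — cumulative fraction after k components = (λ_1 + ... + λ_k) / Σ λ:
  k = 1: 60/79 = 0.7595
  k = 2: (60 + 12)/79 = 72/79 = 0.9114
  k = 3: (60 + 12 + 7)/79 = 79/79 = 1

Summary (fraction, with percent):

explained: PC1 0.7595 (75.95%), PC2 0.1519 (15.19%), PC3 0.0886 (8.86%);  cumulative: 0.7595, 0.9114, 1


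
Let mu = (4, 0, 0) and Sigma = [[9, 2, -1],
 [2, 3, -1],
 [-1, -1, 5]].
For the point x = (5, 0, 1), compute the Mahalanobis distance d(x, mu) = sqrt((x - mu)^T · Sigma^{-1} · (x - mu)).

Step 1 — centre the observation: (x - mu) = (1, 0, 1).

Step 2 — invert Sigma (cofactor / det for 3×3, or solve directly):
  Sigma^{-1} = [[0.1308, -0.0841, 0.0093],
 [-0.0841, 0.4112, 0.0654],
 [0.0093, 0.0654, 0.215]].

Step 3 — form the quadratic (x - mu)^T · Sigma^{-1} · (x - mu):
  Sigma^{-1} · (x - mu) = (0.1402, -0.0187, 0.2243).
  (x - mu)^T · [Sigma^{-1} · (x - mu)] = (1)·(0.1402) + (0)·(-0.0187) + (1)·(0.2243) = 0.3645.

Step 4 — take square root: d = √(0.3645) ≈ 0.6037.

d(x, mu) = √(0.3645) ≈ 0.6037


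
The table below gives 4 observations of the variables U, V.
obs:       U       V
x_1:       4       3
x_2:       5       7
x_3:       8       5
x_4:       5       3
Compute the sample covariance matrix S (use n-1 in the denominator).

Step 1 — column means:
  mean(U) = (4 + 5 + 8 + 5) / 4 = 22/4 = 5.5
  mean(V) = (3 + 7 + 5 + 3) / 4 = 18/4 = 4.5

Step 2 — sample covariance S[i,j] = (1/(n-1)) · Σ_k (x_{k,i} - mean_i) · (x_{k,j} - mean_j), with n-1 = 3.
  S[U,U] = ((-1.5)·(-1.5) + (-0.5)·(-0.5) + (2.5)·(2.5) + (-0.5)·(-0.5)) / 3 = 9/3 = 3
  S[U,V] = ((-1.5)·(-1.5) + (-0.5)·(2.5) + (2.5)·(0.5) + (-0.5)·(-1.5)) / 3 = 3/3 = 1
  S[V,V] = ((-1.5)·(-1.5) + (2.5)·(2.5) + (0.5)·(0.5) + (-1.5)·(-1.5)) / 3 = 11/3 = 3.6667

S is symmetric (S[j,i] = S[i,j]). Assembling:

S = [[3, 1],
 [1, 3.6667]]


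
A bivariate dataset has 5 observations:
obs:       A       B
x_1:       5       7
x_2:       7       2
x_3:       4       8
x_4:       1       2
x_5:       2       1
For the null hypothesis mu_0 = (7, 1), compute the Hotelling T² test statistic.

Step 1 — sample mean vector:
  mean(A) = (5 + 7 + 4 + 1 + 2) / 5 = 19/5 = 3.8
  mean(B) = (7 + 2 + 8 + 2 + 1) / 5 = 20/5 = 4
  x̄ = (3.8, 4),  deviation x̄ - mu_0 = (3.8, 4) - (7, 1) = (-3.2, 3).

Step 2 — sample covariance matrix, S[i,j] = (1/(n-1)) · Σ_k (x_{k,i} - mean_i) · (x_{k,j} - mean_j), divisor n-1 = 4:
  S[A,A] = ((1.2)·(1.2) + (3.2)·(3.2) + (0.2)·(0.2) + (-2.8)·(-2.8) + (-1.8)·(-1.8)) / 4 = 22.8/4 = 5.7
  S[A,B] = ((1.2)·(3) + (3.2)·(-2) + (0.2)·(4) + (-2.8)·(-2) + (-1.8)·(-3)) / 4 = 9/4 = 2.25
  S[B,B] = ((3)·(3) + (-2)·(-2) + (4)·(4) + (-2)·(-2) + (-3)·(-3)) / 4 = 42/4 = 10.5
  S = [[5.7, 2.25],
 [2.25, 10.5]].

Step 3 — invert S. det(S) = 5.7·10.5 - (2.25)² = 54.7875.
  S^{-1} = (1/det) · [[d, -b], [-b, a]] = [[0.1916, -0.0411],
 [-0.0411, 0.104]].

Step 4 — quadratic form (x̄ - mu_0)^T · S^{-1} · (x̄ - mu_0):
  S^{-1} · (x̄ - mu_0) = (-0.7365, 0.4435),
  (x̄ - mu_0)^T · [...] = (-3.2)·(-0.7365) + (3)·(0.4435) = 3.6873.

Step 5 — scale by n: T² = 5 · 3.6873 = 18.4367.

T² ≈ 18.4367


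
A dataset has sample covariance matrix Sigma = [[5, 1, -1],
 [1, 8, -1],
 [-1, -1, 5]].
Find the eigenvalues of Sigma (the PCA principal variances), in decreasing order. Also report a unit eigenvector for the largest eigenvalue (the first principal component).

Step 1 — characteristic polynomial p(λ) = det(λI - Sigma) = λ³ - tr·λ² + c_1·λ - det, where tr = trace, c_1 = sum of the principal 2×2 minors, det = det(Sigma):
  tr = 5 + 8 + 5 = 18,
  c_1 = (5·8 - (1)²) + (5·5 - (-1)²) + (8·5 - (-1)²) = 39 + 24 + 39 = 102,
  det = 5·(8·5 - (-1)²) - (1)·((1)·5 - (-1)·(-1)) + (-1)·((1)·(-1) - 8·(-1)) = 5·(39) - (1)·(4) + (-1)·(7) = 184.
  So p(λ) = λ³ - 18λ² + 102λ - 184.
Step 2 — look for an integer root (rational root theorem: any rational root is an integer divisor of 184). Testing λ = 4:
  p(4) = 64 - 288 + 408 - 184 = 0  ✓
  Dividing out (λ - 4): p(λ) = (λ - 4)(λ² - 14λ + 46).
Step 3 — remaining eigenvalues from the quadratic λ² - 14λ + 46 = 0:
  Δ = 14² - 4·46 = 196 - 184 = 12,  λ = (14 ± √12)/2 = (14 ± 3.4641)/2 ≈ 8.7321 or 5.2679.
  Sorted: λ_1 = 8.7321,  λ_2 = 5.2679,  λ_3 = 4  (check: sum = 18 = tr ✓).

Step 4 — unit eigenvector for λ_1 ≈ 8.7321: v spans the null space of (Sigma - λ_1 I), whose rows are
  r_1 = (-3.7321, 1, -1),  r_2 = (1, -0.7321, -1),  r_3 = (-1, -1, -3.7321).
  v is orthogonal to every row, so take v ∝ r_1 × r_2 = ((1)·(-1) - (-1)·(-0.7321), (-1)·(1) - (-3.7321)·(-1), (-3.7321)·(-0.7321) - (1)·(1)) ≈ (-1.7321, -4.7321, 1.7321).
  Rescale (multiply by -1 so the first nonzero entry is positive): u = (1.7321, 4.7321, -1.7321).
  ||u|| = √((1.7321)² + (4.7321)² + (-1.7321)²) = √(28.3923) ≈ 5.3284,  v_1 = u/||u|| ≈ (0.3251, 0.8881, -0.3251) (||v_1|| = 1).

λ_1 = 8.7321,  λ_2 = 5.2679,  λ_3 = 4;  v_1 ≈ (0.3251, 0.8881, -0.3251)


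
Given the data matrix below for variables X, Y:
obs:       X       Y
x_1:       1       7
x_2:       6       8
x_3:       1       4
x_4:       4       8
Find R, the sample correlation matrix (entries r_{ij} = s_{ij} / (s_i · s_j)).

Step 1 — column means:
  mean(X) = (1 + 6 + 1 + 4) / 4 = 12/4 = 3
  mean(Y) = (7 + 8 + 4 + 8) / 4 = 27/4 = 6.75

Step 2 — sample variances and covariances s[i,j] = (1/(n-1)) · Σ_k (x_{k,i} - mean_i) · (x_{k,j} - mean_j), with n-1 = 3:
  s[X,X] = ((-2)·(-2) + (3)·(3) + (-2)·(-2) + (1)·(1)) / 3 = 18/3 = 6
  s[X,Y] = ((-2)·(0.25) + (3)·(1.25) + (-2)·(-2.75) + (1)·(1.25)) / 3 = 10/3 = 3.3333
  s[Y,Y] = ((0.25)·(0.25) + (1.25)·(1.25) + (-2.75)·(-2.75) + (1.25)·(1.25)) / 3 = 10.75/3 = 3.5833
  Sample standard deviations s_i = √(s[i,i]):
  s(X) = √(6) = 2.4495
  s(Y) = √(3.5833) = 1.893

Step 3 — r_{ij} = s_{ij} / (s_i · s_j):
  r[X,X] = 1 (diagonal).
  r[X,Y] = 3.3333 / (2.4495 · 1.893) = 3.3333 / 4.6368 = 0.7189
  r[Y,Y] = 1 (diagonal).

R is symmetric with unit diagonal. Assembling:

R = [[1, 0.7189],
 [0.7189, 1]]


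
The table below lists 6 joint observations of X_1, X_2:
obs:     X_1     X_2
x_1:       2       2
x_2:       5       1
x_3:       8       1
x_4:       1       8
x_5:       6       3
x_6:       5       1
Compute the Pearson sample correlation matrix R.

Step 1 — column means:
  mean(X_1) = (2 + 5 + 8 + 1 + 6 + 5) / 6 = 27/6 = 4.5
  mean(X_2) = (2 + 1 + 1 + 8 + 3 + 1) / 6 = 16/6 = 2.6667

Step 2 — sample variances and covariances s[i,j] = (1/(n-1)) · Σ_k (x_{k,i} - mean_i) · (x_{k,j} - mean_j), with n-1 = 5:
  s[X_1,X_1] = ((-2.5)·(-2.5) + (0.5)·(0.5) + (3.5)·(3.5) + (-3.5)·(-3.5) + (1.5)·(1.5) + (0.5)·(0.5)) / 5 = 33.5/5 = 6.7
  s[X_1,X_2] = ((-2.5)·(-0.6667) + (0.5)·(-1.6667) + (3.5)·(-1.6667) + (-3.5)·(5.3333) + (1.5)·(0.3333) + (0.5)·(-1.6667)) / 5 = -24/5 = -4.8
  s[X_2,X_2] = ((-0.6667)·(-0.6667) + (-1.6667)·(-1.6667) + (-1.6667)·(-1.6667) + (5.3333)·(5.3333) + (0.3333)·(0.3333) + (-1.6667)·(-1.6667)) / 5 = 37.3333/5 = 7.4667
  Sample standard deviations s_i = √(s[i,i]):
  s(X_1) = √(6.7) = 2.5884
  s(X_2) = √(7.4667) = 2.7325

Step 3 — r_{ij} = s_{ij} / (s_i · s_j):
  r[X_1,X_1] = 1 (diagonal).
  r[X_1,X_2] = -4.8 / (2.5884 · 2.7325) = -4.8 / 7.073 = -0.6786
  r[X_2,X_2] = 1 (diagonal).

R is symmetric with unit diagonal. Assembling:

R = [[1, -0.6786],
 [-0.6786, 1]]


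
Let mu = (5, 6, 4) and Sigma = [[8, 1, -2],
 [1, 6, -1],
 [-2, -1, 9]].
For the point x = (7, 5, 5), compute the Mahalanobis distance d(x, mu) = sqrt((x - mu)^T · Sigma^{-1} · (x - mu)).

Step 1 — centre the observation: (x - mu) = (2, -1, 1).

Step 2 — invert Sigma (cofactor / det for 3×3, or solve directly):
  Sigma^{-1} = [[0.1342, -0.0177, 0.0278],
 [-0.0177, 0.1722, 0.0152],
 [0.0278, 0.0152, 0.119]].

Step 3 — form the quadratic (x - mu)^T · Sigma^{-1} · (x - mu):
  Sigma^{-1} · (x - mu) = (0.3139, -0.1924, 0.1595).
  (x - mu)^T · [Sigma^{-1} · (x - mu)] = (2)·(0.3139) + (-1)·(-0.1924) + (1)·(0.1595) = 0.9797.

Step 4 — take square root: d = √(0.9797) ≈ 0.9898.

d(x, mu) = √(0.9797) ≈ 0.9898


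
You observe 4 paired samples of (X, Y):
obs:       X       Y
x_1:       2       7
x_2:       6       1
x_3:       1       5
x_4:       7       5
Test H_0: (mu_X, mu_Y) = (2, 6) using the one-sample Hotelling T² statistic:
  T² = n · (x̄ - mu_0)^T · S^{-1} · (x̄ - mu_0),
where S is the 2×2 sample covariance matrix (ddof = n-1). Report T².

Step 1 — sample mean vector:
  mean(X) = (2 + 6 + 1 + 7) / 4 = 16/4 = 4
  mean(Y) = (7 + 1 + 5 + 5) / 4 = 18/4 = 4.5
  x̄ = (4, 4.5),  deviation x̄ - mu_0 = (4, 4.5) - (2, 6) = (2, -1.5).

Step 2 — sample covariance matrix, S[i,j] = (1/(n-1)) · Σ_k (x_{k,i} - mean_i) · (x_{k,j} - mean_j), divisor n-1 = 3:
  S[X,X] = ((-2)·(-2) + (2)·(2) + (-3)·(-3) + (3)·(3)) / 3 = 26/3 = 8.6667
  S[X,Y] = ((-2)·(2.5) + (2)·(-3.5) + (-3)·(0.5) + (3)·(0.5)) / 3 = -12/3 = -4
  S[Y,Y] = ((2.5)·(2.5) + (-3.5)·(-3.5) + (0.5)·(0.5) + (0.5)·(0.5)) / 3 = 19/3 = 6.3333
  S = [[8.6667, -4],
 [-4, 6.3333]].

Step 3 — invert S. det(S) = 8.6667·6.3333 - (-4)² = 38.8889.
  S^{-1} = (1/det) · [[d, -b], [-b, a]] = [[0.1629, 0.1029],
 [0.1029, 0.2229]].

Step 4 — quadratic form (x̄ - mu_0)^T · S^{-1} · (x̄ - mu_0):
  S^{-1} · (x̄ - mu_0) = (0.1714, -0.1286),
  (x̄ - mu_0)^T · [...] = (2)·(0.1714) + (-1.5)·(-0.1286) = 0.5357.

Step 5 — scale by n: T² = 4 · 0.5357 = 2.1429.

T² ≈ 2.1429


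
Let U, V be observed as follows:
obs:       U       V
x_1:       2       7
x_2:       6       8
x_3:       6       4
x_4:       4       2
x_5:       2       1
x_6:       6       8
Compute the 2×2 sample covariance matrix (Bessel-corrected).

Step 1 — column means:
  mean(U) = (2 + 6 + 6 + 4 + 2 + 6) / 6 = 26/6 = 4.3333
  mean(V) = (7 + 8 + 4 + 2 + 1 + 8) / 6 = 30/6 = 5

Step 2 — sample covariance S[i,j] = (1/(n-1)) · Σ_k (x_{k,i} - mean_i) · (x_{k,j} - mean_j), with n-1 = 5.
  S[U,U] = ((-2.3333)·(-2.3333) + (1.6667)·(1.6667) + (1.6667)·(1.6667) + (-0.3333)·(-0.3333) + (-2.3333)·(-2.3333) + (1.6667)·(1.6667)) / 5 = 19.3333/5 = 3.8667
  S[U,V] = ((-2.3333)·(2) + (1.6667)·(3) + (1.6667)·(-1) + (-0.3333)·(-3) + (-2.3333)·(-4) + (1.6667)·(3)) / 5 = 14/5 = 2.8
  S[V,V] = ((2)·(2) + (3)·(3) + (-1)·(-1) + (-3)·(-3) + (-4)·(-4) + (3)·(3)) / 5 = 48/5 = 9.6

S is symmetric (S[j,i] = S[i,j]). Assembling:

S = [[3.8667, 2.8],
 [2.8, 9.6]]


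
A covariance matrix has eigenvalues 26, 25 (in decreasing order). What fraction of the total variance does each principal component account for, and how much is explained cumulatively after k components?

Step 1 — total variance = trace(Sigma) = Σ λ_i = 26 + 25 = 51.

Step 2 — fraction explained by component i = λ_i / Σ λ:
  PC1: 26/51 = 0.5098
  PC2: 25/51 = 0.4902

Step 3 — cumulative fraction after k components = (λ_1 + ... + λ_k) / Σ λ:
  k = 1: 26/51 = 0.5098
  k = 2: (26 + 25)/51 = 51/51 = 1

Summary (fraction, with percent):

explained: PC1 0.5098 (50.98%), PC2 0.4902 (49.02%);  cumulative: 0.5098, 1


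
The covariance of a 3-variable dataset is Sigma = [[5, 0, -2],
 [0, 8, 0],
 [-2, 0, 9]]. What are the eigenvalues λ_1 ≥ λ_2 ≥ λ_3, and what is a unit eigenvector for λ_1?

Step 1 — characteristic polynomial p(λ) = det(λI - Sigma) = λ³ - tr·λ² + c_1·λ - det, where tr = trace, c_1 = sum of the principal 2×2 minors, det = det(Sigma):
  tr = 5 + 8 + 9 = 22,
  c_1 = (5·8 - (0)²) + (5·9 - (-2)²) + (8·9 - (0)²) = 40 + 41 + 72 = 153,
  det = 5·(8·9 - (0)²) - (0)·((0)·9 - (0)·(-2)) + (-2)·((0)·(0) - 8·(-2)) = 5·(72) - (0)·(0) + (-2)·(16) = 328.
  So p(λ) = λ³ - 22λ² + 153λ - 328.
Step 2 — look for an integer root (rational root theorem: any rational root is an integer divisor of 328). Testing λ = 8:
  p(8) = 512 - 1408 + 1224 - 328 = 0  ✓
  Dividing out (λ - 8): p(λ) = (λ - 8)(λ² - 14λ + 41).
Step 3 — remaining eigenvalues from the quadratic λ² - 14λ + 41 = 0:
  Δ = 14² - 4·41 = 196 - 164 = 32,  λ = (14 ± √32)/2 = (14 ± 5.6569)/2 ≈ 9.8284 or 4.1716.
  Sorted: λ_1 = 9.8284,  λ_2 = 8,  λ_3 = 4.1716  (check: sum = 22 = tr ✓).

Step 4 — unit eigenvector for λ_1 ≈ 9.8284: v spans the null space of (Sigma - λ_1 I), whose rows are
  r_1 = (-4.8284, 0, -2),  r_2 = (0, -1.8284, 0),  r_3 = (-2, 0, -0.8284).
  v is orthogonal to every row, so take v ∝ r_1 × r_2 = ((0)·(0) - (-2)·(-1.8284), (-2)·(0) - (-4.8284)·(0), (-4.8284)·(-1.8284) - (0)·(0)) ≈ (-3.6569, 0, 8.8284).
  Rescale (multiply by -1 so the first nonzero entry is positive): u = (3.6569, 0, -8.8284).
  ||u|| = √((3.6569)² + (0)² + (-8.8284)²) = √(91.3137) ≈ 9.5558,  v_1 = u/||u|| ≈ (0.3827, 0, -0.9239) (||v_1|| = 1).

λ_1 = 9.8284,  λ_2 = 8,  λ_3 = 4.1716;  v_1 ≈ (0.3827, 0, -0.9239)


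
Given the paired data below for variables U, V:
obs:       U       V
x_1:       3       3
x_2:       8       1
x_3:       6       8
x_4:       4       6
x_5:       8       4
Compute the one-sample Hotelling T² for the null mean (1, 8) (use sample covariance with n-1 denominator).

Step 1 — sample mean vector:
  mean(U) = (3 + 8 + 6 + 4 + 8) / 5 = 29/5 = 5.8
  mean(V) = (3 + 1 + 8 + 6 + 4) / 5 = 22/5 = 4.4
  x̄ = (5.8, 4.4),  deviation x̄ - mu_0 = (5.8, 4.4) - (1, 8) = (4.8, -3.6).

Step 2 — sample covariance matrix, S[i,j] = (1/(n-1)) · Σ_k (x_{k,i} - mean_i) · (x_{k,j} - mean_j), divisor n-1 = 4:
  S[U,U] = ((-2.8)·(-2.8) + (2.2)·(2.2) + (0.2)·(0.2) + (-1.8)·(-1.8) + (2.2)·(2.2)) / 4 = 20.8/4 = 5.2
  S[U,V] = ((-2.8)·(-1.4) + (2.2)·(-3.4) + (0.2)·(3.6) + (-1.8)·(1.6) + (2.2)·(-0.4)) / 4 = -6.6/4 = -1.65
  S[V,V] = ((-1.4)·(-1.4) + (-3.4)·(-3.4) + (3.6)·(3.6) + (1.6)·(1.6) + (-0.4)·(-0.4)) / 4 = 29.2/4 = 7.3
  S = [[5.2, -1.65],
 [-1.65, 7.3]].

Step 3 — invert S. det(S) = 5.2·7.3 - (-1.65)² = 35.2375.
  S^{-1} = (1/det) · [[d, -b], [-b, a]] = [[0.2072, 0.0468],
 [0.0468, 0.1476]].

Step 4 — quadratic form (x̄ - mu_0)^T · S^{-1} · (x̄ - mu_0):
  S^{-1} · (x̄ - mu_0) = (0.8258, -0.3065),
  (x̄ - mu_0)^T · [...] = (4.8)·(0.8258) + (-3.6)·(-0.3065) = 5.0673.

Step 5 — scale by n: T² = 5 · 5.0673 = 25.3366.

T² ≈ 25.3366


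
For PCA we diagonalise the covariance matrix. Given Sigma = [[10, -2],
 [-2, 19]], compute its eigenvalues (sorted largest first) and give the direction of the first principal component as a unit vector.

Step 1 — characteristic polynomial of 2×2 Sigma:
  det(Sigma - λI) = λ² - trace · λ + det = 0.
  trace = 10 + 19 = 29, det = 10·19 - (-2)² = 186.
Step 2 — discriminant:
  Δ = trace² - 4·det = 841 - 744 = 97.
Step 3 — eigenvalues:
  λ = (trace ± √Δ)/2 = (29 ± 9.8489)/2,
  λ_1 = 19.4244,  λ_2 = 9.5756.

Step 4 — unit eigenvector for λ_1: solve (Sigma - λ_1 I)v = 0. First row:
  (10 - 19.4244)·v_x + (-2)·v_y = 0, i.e. (-9.4244)·v_x + (-2)·v_y = 0,
  so v ∝ (b, λ_1 - a) = (-2, 9.4244); multiply by -1 so the first entry is positive: u = (2, -9.4244).
  ||u|| = √((2)² + (-9.4244)²) = √(92.8199) ≈ 9.6343,
  v_1 = u/||u|| ≈ (0.2076, -0.9782) (||v_1|| = 1).

λ_1 = 19.4244,  λ_2 = 9.5756;  v_1 ≈ (0.2076, -0.9782)


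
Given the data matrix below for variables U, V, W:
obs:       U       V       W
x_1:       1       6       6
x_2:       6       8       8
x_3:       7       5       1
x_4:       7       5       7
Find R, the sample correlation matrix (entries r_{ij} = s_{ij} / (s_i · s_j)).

Step 1 — column means:
  mean(U) = (1 + 6 + 7 + 7) / 4 = 21/4 = 5.25
  mean(V) = (6 + 8 + 5 + 5) / 4 = 24/4 = 6
  mean(W) = (6 + 8 + 1 + 7) / 4 = 22/4 = 5.5

Step 2 — sample variances and covariances s[i,j] = (1/(n-1)) · Σ_k (x_{k,i} - mean_i) · (x_{k,j} - mean_j), with n-1 = 3:
  s[U,U] = ((-4.25)·(-4.25) + (0.75)·(0.75) + (1.75)·(1.75) + (1.75)·(1.75)) / 3 = 24.75/3 = 8.25
  s[U,V] = ((-4.25)·(0) + (0.75)·(2) + (1.75)·(-1) + (1.75)·(-1)) / 3 = -2/3 = -0.6667
  s[U,W] = ((-4.25)·(0.5) + (0.75)·(2.5) + (1.75)·(-4.5) + (1.75)·(1.5)) / 3 = -5.5/3 = -1.8333
  s[V,V] = ((0)·(0) + (2)·(2) + (-1)·(-1) + (-1)·(-1)) / 3 = 6/3 = 2
  s[V,W] = ((0)·(0.5) + (2)·(2.5) + (-1)·(-4.5) + (-1)·(1.5)) / 3 = 8/3 = 2.6667
  s[W,W] = ((0.5)·(0.5) + (2.5)·(2.5) + (-4.5)·(-4.5) + (1.5)·(1.5)) / 3 = 29/3 = 9.6667
  Sample standard deviations s_i = √(s[i,i]):
  s(U) = √(8.25) = 2.8723
  s(V) = √(2) = 1.4142
  s(W) = √(9.6667) = 3.1091

Step 3 — r_{ij} = s_{ij} / (s_i · s_j):
  r[U,U] = 1 (diagonal).
  r[U,V] = -0.6667 / (2.8723 · 1.4142) = -0.6667 / 4.062 = -0.1641
  r[U,W] = -1.8333 / (2.8723 · 3.1091) = -1.8333 / 8.9303 = -0.2053
  r[V,V] = 1 (diagonal).
  r[V,W] = 2.6667 / (1.4142 · 3.1091) = 2.6667 / 4.397 = 0.6065
  r[W,W] = 1 (diagonal).

R is symmetric with unit diagonal. Assembling:

R = [[1, -0.1641, -0.2053],
 [-0.1641, 1, 0.6065],
 [-0.2053, 0.6065, 1]]


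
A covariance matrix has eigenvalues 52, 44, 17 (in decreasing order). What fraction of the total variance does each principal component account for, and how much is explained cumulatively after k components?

Step 1 — total variance = trace(Sigma) = Σ λ_i = 52 + 44 + 17 = 113.

Step 2 — fraction explained by component i = λ_i / Σ λ:
  PC1: 52/113 = 0.4602
  PC2: 44/113 = 0.3894
  PC3: 17/113 = 0.1504

Step 3 — cumulative fraction after k components = (λ_1 + ... + λ_k) / Σ λ:
  k = 1: 52/113 = 0.4602
  k = 2: (52 + 44)/113 = 96/113 = 0.8496
  k = 3: (52 + 44 + 17)/113 = 113/113 = 1

Summary (fraction, with percent):

explained: PC1 0.4602 (46.02%), PC2 0.3894 (38.94%), PC3 0.1504 (15.04%);  cumulative: 0.4602, 0.8496, 1


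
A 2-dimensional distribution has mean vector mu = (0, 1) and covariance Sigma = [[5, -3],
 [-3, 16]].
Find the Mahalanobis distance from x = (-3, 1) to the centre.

Step 1 — centre the observation: (x - mu) = (-3, 0).

Step 2 — invert Sigma. det(Sigma) = 5·16 - (-3)² = 71.
  Sigma^{-1} = (1/det) · [[d, -b], [-b, a]] = [[0.2254, 0.0423],
 [0.0423, 0.0704]].

Step 3 — form the quadratic (x - mu)^T · Sigma^{-1} · (x - mu):
  Sigma^{-1} · (x - mu) = (-0.6761, -0.1268).
  (x - mu)^T · [Sigma^{-1} · (x - mu)] = (-3)·(-0.6761) + (0)·(-0.1268) = 2.0282.

Step 4 — take square root: d = √(2.0282) ≈ 1.4241.

d(x, mu) = √(2.0282) ≈ 1.4241


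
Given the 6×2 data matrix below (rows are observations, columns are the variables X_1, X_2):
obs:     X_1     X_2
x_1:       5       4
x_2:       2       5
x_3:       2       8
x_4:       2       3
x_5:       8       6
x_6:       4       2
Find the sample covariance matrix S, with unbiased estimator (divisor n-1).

Step 1 — column means:
  mean(X_1) = (5 + 2 + 2 + 2 + 8 + 4) / 6 = 23/6 = 3.8333
  mean(X_2) = (4 + 5 + 8 + 3 + 6 + 2) / 6 = 28/6 = 4.6667

Step 2 — sample covariance S[i,j] = (1/(n-1)) · Σ_k (x_{k,i} - mean_i) · (x_{k,j} - mean_j), with n-1 = 5.
  S[X_1,X_1] = ((1.1667)·(1.1667) + (-1.8333)·(-1.8333) + (-1.8333)·(-1.8333) + (-1.8333)·(-1.8333) + (4.1667)·(4.1667) + (0.1667)·(0.1667)) / 5 = 28.8333/5 = 5.7667
  S[X_1,X_2] = ((1.1667)·(-0.6667) + (-1.8333)·(0.3333) + (-1.8333)·(3.3333) + (-1.8333)·(-1.6667) + (4.1667)·(1.3333) + (0.1667)·(-2.6667)) / 5 = 0.6667/5 = 0.1333
  S[X_2,X_2] = ((-0.6667)·(-0.6667) + (0.3333)·(0.3333) + (3.3333)·(3.3333) + (-1.6667)·(-1.6667) + (1.3333)·(1.3333) + (-2.6667)·(-2.6667)) / 5 = 23.3333/5 = 4.6667

S is symmetric (S[j,i] = S[i,j]). Assembling:

S = [[5.7667, 0.1333],
 [0.1333, 4.6667]]


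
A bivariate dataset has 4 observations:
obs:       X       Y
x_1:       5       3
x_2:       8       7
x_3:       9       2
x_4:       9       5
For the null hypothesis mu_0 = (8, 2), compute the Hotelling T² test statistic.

Step 1 — sample mean vector:
  mean(X) = (5 + 8 + 9 + 9) / 4 = 31/4 = 7.75
  mean(Y) = (3 + 7 + 2 + 5) / 4 = 17/4 = 4.25
  x̄ = (7.75, 4.25),  deviation x̄ - mu_0 = (7.75, 4.25) - (8, 2) = (-0.25, 2.25).

Step 2 — sample covariance matrix, S[i,j] = (1/(n-1)) · Σ_k (x_{k,i} - mean_i) · (x_{k,j} - mean_j), divisor n-1 = 3:
  S[X,X] = ((-2.75)·(-2.75) + (0.25)·(0.25) + (1.25)·(1.25) + (1.25)·(1.25)) / 3 = 10.75/3 = 3.5833
  S[X,Y] = ((-2.75)·(-1.25) + (0.25)·(2.75) + (1.25)·(-2.25) + (1.25)·(0.75)) / 3 = 2.25/3 = 0.75
  S[Y,Y] = ((-1.25)·(-1.25) + (2.75)·(2.75) + (-2.25)·(-2.25) + (0.75)·(0.75)) / 3 = 14.75/3 = 4.9167
  S = [[3.5833, 0.75],
 [0.75, 4.9167]].

Step 3 — invert S. det(S) = 3.5833·4.9167 - (0.75)² = 17.0556.
  S^{-1} = (1/det) · [[d, -b], [-b, a]] = [[0.2883, -0.044],
 [-0.044, 0.2101]].

Step 4 — quadratic form (x̄ - mu_0)^T · S^{-1} · (x̄ - mu_0):
  S^{-1} · (x̄ - mu_0) = (-0.171, 0.4837),
  (x̄ - mu_0)^T · [...] = (-0.25)·(-0.171) + (2.25)·(0.4837) = 1.1311.

Step 5 — scale by n: T² = 4 · 1.1311 = 4.5244.

T² ≈ 4.5244


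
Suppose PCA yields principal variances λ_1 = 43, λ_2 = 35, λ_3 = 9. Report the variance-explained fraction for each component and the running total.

Step 1 — total variance = trace(Sigma) = Σ λ_i = 43 + 35 + 9 = 87.

Step 2 — fraction explained by component i = λ_i / Σ λ:
  PC1: 43/87 = 0.4943
  PC2: 35/87 = 0.4023
  PC3: 9/87 = 0.1034

Step 3 — cumulative fraction after k components = (λ_1 + ... + λ_k) / Σ λ:
  k = 1: 43/87 = 0.4943
  k = 2: (43 + 35)/87 = 78/87 = 0.8966
  k = 3: (43 + 35 + 9)/87 = 87/87 = 1

Summary (fraction, with percent):

explained: PC1 0.4943 (49.43%), PC2 0.4023 (40.23%), PC3 0.1034 (10.34%);  cumulative: 0.4943, 0.8966, 1


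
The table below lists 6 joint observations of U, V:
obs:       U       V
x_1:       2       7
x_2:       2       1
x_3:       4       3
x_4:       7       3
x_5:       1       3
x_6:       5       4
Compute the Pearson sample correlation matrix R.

Step 1 — column means:
  mean(U) = (2 + 2 + 4 + 7 + 1 + 5) / 6 = 21/6 = 3.5
  mean(V) = (7 + 1 + 3 + 3 + 3 + 4) / 6 = 21/6 = 3.5

Step 2 — sample variances and covariances s[i,j] = (1/(n-1)) · Σ_k (x_{k,i} - mean_i) · (x_{k,j} - mean_j), with n-1 = 5:
  s[U,U] = ((-1.5)·(-1.5) + (-1.5)·(-1.5) + (0.5)·(0.5) + (3.5)·(3.5) + (-2.5)·(-2.5) + (1.5)·(1.5)) / 5 = 25.5/5 = 5.1
  s[U,V] = ((-1.5)·(3.5) + (-1.5)·(-2.5) + (0.5)·(-0.5) + (3.5)·(-0.5) + (-2.5)·(-0.5) + (1.5)·(0.5)) / 5 = -1.5/5 = -0.3
  s[V,V] = ((3.5)·(3.5) + (-2.5)·(-2.5) + (-0.5)·(-0.5) + (-0.5)·(-0.5) + (-0.5)·(-0.5) + (0.5)·(0.5)) / 5 = 19.5/5 = 3.9
  Sample standard deviations s_i = √(s[i,i]):
  s(U) = √(5.1) = 2.2583
  s(V) = √(3.9) = 1.9748

Step 3 — r_{ij} = s_{ij} / (s_i · s_j):
  r[U,U] = 1 (diagonal).
  r[U,V] = -0.3 / (2.2583 · 1.9748) = -0.3 / 4.4598 = -0.0673
  r[V,V] = 1 (diagonal).

R is symmetric with unit diagonal. Assembling:

R = [[1, -0.0673],
 [-0.0673, 1]]


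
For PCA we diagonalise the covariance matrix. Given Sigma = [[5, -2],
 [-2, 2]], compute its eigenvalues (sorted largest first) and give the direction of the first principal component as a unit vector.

Step 1 — characteristic polynomial of 2×2 Sigma:
  det(Sigma - λI) = λ² - trace · λ + det = 0.
  trace = 5 + 2 = 7, det = 5·2 - (-2)² = 6.
Step 2 — discriminant:
  Δ = trace² - 4·det = 49 - 24 = 25.
Step 3 — eigenvalues:
  λ = (trace ± √Δ)/2 = (7 ± 5)/2,
  λ_1 = 6,  λ_2 = 1.

Step 4 — unit eigenvector for λ_1: solve (Sigma - λ_1 I)v = 0. First row:
  (5 - 6)·v_x + (-2)·v_y = 0, i.e. (-1)·v_x + (-2)·v_y = 0,
  so v ∝ (b, λ_1 - a) = (-2, 1); multiply by -1 so the first entry is positive: u = (2, -1).
  ||u|| = √((2)² + (-1)²) = √(5) ≈ 2.2361,
  v_1 = u/||u|| ≈ (0.8944, -0.4472) (||v_1|| = 1).

λ_1 = 6,  λ_2 = 1;  v_1 ≈ (0.8944, -0.4472)


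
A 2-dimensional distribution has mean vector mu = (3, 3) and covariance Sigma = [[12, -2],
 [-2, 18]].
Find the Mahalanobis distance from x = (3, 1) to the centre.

Step 1 — centre the observation: (x - mu) = (0, -2).

Step 2 — invert Sigma. det(Sigma) = 12·18 - (-2)² = 212.
  Sigma^{-1} = (1/det) · [[d, -b], [-b, a]] = [[0.0849, 0.0094],
 [0.0094, 0.0566]].

Step 3 — form the quadratic (x - mu)^T · Sigma^{-1} · (x - mu):
  Sigma^{-1} · (x - mu) = (-0.0189, -0.1132).
  (x - mu)^T · [Sigma^{-1} · (x - mu)] = (0)·(-0.0189) + (-2)·(-0.1132) = 0.2264.

Step 4 — take square root: d = √(0.2264) ≈ 0.4758.

d(x, mu) = √(0.2264) ≈ 0.4758


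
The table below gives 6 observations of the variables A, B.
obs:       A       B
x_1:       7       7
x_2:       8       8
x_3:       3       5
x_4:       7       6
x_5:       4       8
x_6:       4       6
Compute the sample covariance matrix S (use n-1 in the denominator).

Step 1 — column means:
  mean(A) = (7 + 8 + 3 + 7 + 4 + 4) / 6 = 33/6 = 5.5
  mean(B) = (7 + 8 + 5 + 6 + 8 + 6) / 6 = 40/6 = 6.6667

Step 2 — sample covariance S[i,j] = (1/(n-1)) · Σ_k (x_{k,i} - mean_i) · (x_{k,j} - mean_j), with n-1 = 5.
  S[A,A] = ((1.5)·(1.5) + (2.5)·(2.5) + (-2.5)·(-2.5) + (1.5)·(1.5) + (-1.5)·(-1.5) + (-1.5)·(-1.5)) / 5 = 21.5/5 = 4.3
  S[A,B] = ((1.5)·(0.3333) + (2.5)·(1.3333) + (-2.5)·(-1.6667) + (1.5)·(-0.6667) + (-1.5)·(1.3333) + (-1.5)·(-0.6667)) / 5 = 6/5 = 1.2
  S[B,B] = ((0.3333)·(0.3333) + (1.3333)·(1.3333) + (-1.6667)·(-1.6667) + (-0.6667)·(-0.6667) + (1.3333)·(1.3333) + (-0.6667)·(-0.6667)) / 5 = 7.3333/5 = 1.4667

S is symmetric (S[j,i] = S[i,j]). Assembling:

S = [[4.3, 1.2],
 [1.2, 1.4667]]


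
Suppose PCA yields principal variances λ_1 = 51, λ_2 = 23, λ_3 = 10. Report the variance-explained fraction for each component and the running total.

Step 1 — total variance = trace(Sigma) = Σ λ_i = 51 + 23 + 10 = 84.

Step 2 — fraction explained by component i = λ_i / Σ λ:
  PC1: 51/84 = 0.6071
  PC2: 23/84 = 0.2738
  PC3: 10/84 = 0.119

Step 3 — cumulative fraction after k components = (λ_1 + ... + λ_k) / Σ λ:
  k = 1: 51/84 = 0.6071
  k = 2: (51 + 23)/84 = 74/84 = 0.881
  k = 3: (51 + 23 + 10)/84 = 84/84 = 1

Summary (fraction, with percent):

explained: PC1 0.6071 (60.71%), PC2 0.2738 (27.38%), PC3 0.119 (11.9%);  cumulative: 0.6071, 0.881, 1


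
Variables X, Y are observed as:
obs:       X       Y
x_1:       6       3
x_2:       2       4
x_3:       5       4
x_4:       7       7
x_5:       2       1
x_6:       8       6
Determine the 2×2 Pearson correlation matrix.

Step 1 — column means:
  mean(X) = (6 + 2 + 5 + 7 + 2 + 8) / 6 = 30/6 = 5
  mean(Y) = (3 + 4 + 4 + 7 + 1 + 6) / 6 = 25/6 = 4.1667

Step 2 — sample variances and covariances s[i,j] = (1/(n-1)) · Σ_k (x_{k,i} - mean_i) · (x_{k,j} - mean_j), with n-1 = 5:
  s[X,X] = ((1)·(1) + (-3)·(-3) + (0)·(0) + (2)·(2) + (-3)·(-3) + (3)·(3)) / 5 = 32/5 = 6.4
  s[X,Y] = ((1)·(-1.1667) + (-3)·(-0.1667) + (0)·(-0.1667) + (2)·(2.8333) + (-3)·(-3.1667) + (3)·(1.8333)) / 5 = 20/5 = 4
  s[Y,Y] = ((-1.1667)·(-1.1667) + (-0.1667)·(-0.1667) + (-0.1667)·(-0.1667) + (2.8333)·(2.8333) + (-3.1667)·(-3.1667) + (1.8333)·(1.8333)) / 5 = 22.8333/5 = 4.5667
  Sample standard deviations s_i = √(s[i,i]):
  s(X) = √(6.4) = 2.5298
  s(Y) = √(4.5667) = 2.137

Step 3 — r_{ij} = s_{ij} / (s_i · s_j):
  r[X,X] = 1 (diagonal).
  r[X,Y] = 4 / (2.5298 · 2.137) = 4 / 5.4062 = 0.7399
  r[Y,Y] = 1 (diagonal).

R is symmetric with unit diagonal. Assembling:

R = [[1, 0.7399],
 [0.7399, 1]]


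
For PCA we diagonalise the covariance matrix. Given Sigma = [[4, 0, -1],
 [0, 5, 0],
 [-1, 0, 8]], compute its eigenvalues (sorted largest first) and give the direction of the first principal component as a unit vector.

Step 1 — characteristic polynomial p(λ) = det(λI - Sigma) = λ³ - tr·λ² + c_1·λ - det, where tr = trace, c_1 = sum of the principal 2×2 minors, det = det(Sigma):
  tr = 4 + 5 + 8 = 17,
  c_1 = (4·5 - (0)²) + (4·8 - (-1)²) + (5·8 - (0)²) = 20 + 31 + 40 = 91,
  det = 4·(5·8 - (0)²) - (0)·((0)·8 - (0)·(-1)) + (-1)·((0)·(0) - 5·(-1)) = 4·(40) - (0)·(0) + (-1)·(5) = 155.
  So p(λ) = λ³ - 17λ² + 91λ - 155.
Step 2 — look for an integer root (rational root theorem: any rational root is an integer divisor of 155). Testing λ = 5:
  p(5) = 125 - 425 + 455 - 155 = 0  ✓
  Dividing out (λ - 5): p(λ) = (λ - 5)(λ² - 12λ + 31).
Step 3 — remaining eigenvalues from the quadratic λ² - 12λ + 31 = 0:
  Δ = 12² - 4·31 = 144 - 124 = 20,  λ = (12 ± √20)/2 = (12 ± 4.4721)/2 ≈ 8.2361 or 3.7639.
  Sorted: λ_1 = 8.2361,  λ_2 = 5,  λ_3 = 3.7639  (check: sum = 17 = tr ✓).

Step 4 — unit eigenvector for λ_1 ≈ 8.2361: v spans the null space of (Sigma - λ_1 I), whose rows are
  r_1 = (-4.2361, 0, -1),  r_2 = (0, -3.2361, 0),  r_3 = (-1, 0, -0.2361).
  v is orthogonal to every row, so take v ∝ r_1 × r_2 = ((0)·(0) - (-1)·(-3.2361), (-1)·(0) - (-4.2361)·(0), (-4.2361)·(-3.2361) - (0)·(0)) ≈ (-3.2361, 0, 13.7082).
  Rescale (multiply by -1 so the first nonzero entry is positive): u = (3.2361, 0, -13.7082).
  ||u|| = √((3.2361)² + (0)² + (-13.7082)²) = √(198.387) ≈ 14.085,  v_1 = u/||u|| ≈ (0.2298, 0, -0.9732) (||v_1|| = 1).

λ_1 = 8.2361,  λ_2 = 5,  λ_3 = 3.7639;  v_1 ≈ (0.2298, 0, -0.9732)
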